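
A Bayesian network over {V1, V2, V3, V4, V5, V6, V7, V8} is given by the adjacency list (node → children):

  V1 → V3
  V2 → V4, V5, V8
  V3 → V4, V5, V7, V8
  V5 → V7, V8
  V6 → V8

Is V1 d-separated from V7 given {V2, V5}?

No — V1 and V7 are not d-separated given {V2, V5}.

We examine all 6 paths between V1 and V7:
  1. V1 → V3 → V5 → V7 — V3:chain[open]; V5:chain[blocks] ⇒ blocked
  2. V1 → V3 → V8 ← V5 → V7 — V3:chain[open]; V8:collider[blocks]; V5:fork[blocks] ⇒ blocked
  3. V1 → V3 → V8 ← V2 → V5 → V7 — V3:chain[open]; V8:collider[blocks]; V2:fork[blocks]; V5:chain[blocks] ⇒ blocked
  4. V1 → V3 → V4 ← V2 → V5 → V7 — V3:chain[open]; V4:collider[blocks]; V2:fork[blocks]; V5:chain[blocks] ⇒ blocked
  5. V1 → V3 → V4 ← V2 → V8 ← V5 → V7 — V3:chain[open]; V4:collider[blocks]; V2:fork[blocks]; V8:collider[blocks]; V5:fork[blocks] ⇒ blocked
  6. V1 → V3 → V7 — V3:chain[open] ⇒ active
Because an active path exists, V1 and V7 are not d-separated.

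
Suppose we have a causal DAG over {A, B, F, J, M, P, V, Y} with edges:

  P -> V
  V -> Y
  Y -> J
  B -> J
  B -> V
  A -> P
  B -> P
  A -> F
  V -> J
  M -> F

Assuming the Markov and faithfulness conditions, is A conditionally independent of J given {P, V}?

No

6 paths connect A and J; each must be blocked for d-separation to hold:
  1. A → P ← B → J — P:collider[open]; B:fork[open] ⇒ active
  2. A → P ← B → V → J — P:collider[open]; B:fork[open]; V:chain[blocks] ⇒ blocked
  3. A → P ← B → V → Y → J — P:collider[open]; B:fork[open]; V:chain[blocks]; Y:chain[open] ⇒ blocked
  4. A → P → V ← B → J — P:chain[blocks]; V:collider[open]; B:fork[open] ⇒ blocked
  5. A → P → V → J — P:chain[blocks]; V:chain[blocks] ⇒ blocked
  6. A → P → V → Y → J — P:chain[blocks]; V:chain[blocks]; Y:chain[open] ⇒ blocked
At least one path is unblocked, so d-separation fails.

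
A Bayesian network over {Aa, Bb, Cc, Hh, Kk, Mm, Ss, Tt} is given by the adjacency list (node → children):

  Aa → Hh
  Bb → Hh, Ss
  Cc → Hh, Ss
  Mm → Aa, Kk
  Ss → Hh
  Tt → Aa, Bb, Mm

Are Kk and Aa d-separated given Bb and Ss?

There are 5 undirected paths between Kk and Aa; checking each against the conditioning set {Bb, Ss}:
Path 1: Kk ← Mm ← Tt → Bb → Hh ← Aa
  Bb is a chain here and Bb is conditioned on, so the path is blocked at Bb.
Path 2: Kk ← Mm ← Tt → Bb → Ss → Hh ← Aa
  Bb is a chain here and Bb is conditioned on, so the path is blocked at Bb.
Path 3: Kk ← Mm ← Tt → Bb → Ss ← Cc → Hh ← Aa
  Bb is a chain here and Bb is conditioned on, so the path is blocked at Bb.
Path 4: Kk ← Mm ← Tt → Aa
  Mm is a chain and Mm is not conditioned on; Tt is a fork and Tt is not conditioned on — no node blocks this path, so it is active.
Path 5: Kk ← Mm → Aa
  Mm is a fork and Mm is not conditioned on — no node blocks this path, so it is active.
Since the path Kk ← Mm ← Tt → Aa is active, Kk and Aa are not d-separated given {Bb, Ss}.

No — Kk and Aa are not d-separated given {Bb, Ss}.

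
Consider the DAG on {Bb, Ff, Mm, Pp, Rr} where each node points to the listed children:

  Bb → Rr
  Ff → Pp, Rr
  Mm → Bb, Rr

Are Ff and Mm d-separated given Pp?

Yes

We examine all 2 paths between Ff and Mm:
  1. Ff → Rr ← Bb ← Mm — Rr:collider[blocks]; Bb:chain[open] ⇒ blocked
  2. Ff → Rr ← Mm — Rr:collider[blocks] ⇒ blocked
Every path is blocked, so Ff and Mm are d-separated given {Pp}.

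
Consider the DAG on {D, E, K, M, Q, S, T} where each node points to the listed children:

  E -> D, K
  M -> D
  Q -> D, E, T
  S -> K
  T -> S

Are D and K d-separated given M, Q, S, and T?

No

Enumerating the 4 paths from D to K and testing each for blocking by {M, Q, S, T}:
  1. D ← E → K — E:fork[open] ⇒ active
  2. D ← E ← Q → T → S → K — E:chain[open]; Q:fork[blocks]; T:chain[blocks]; S:chain[blocks] ⇒ blocked
  3. D ← Q → T → S → K — Q:fork[blocks]; T:chain[blocks]; S:chain[blocks] ⇒ blocked
  4. D ← Q → E → K — Q:fork[blocks]; E:chain[open] ⇒ blocked
At least one path is unblocked, so d-separation fails.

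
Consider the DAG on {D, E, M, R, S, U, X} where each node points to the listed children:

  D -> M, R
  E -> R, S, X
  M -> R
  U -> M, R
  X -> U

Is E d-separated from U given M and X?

Enumerating the 4 paths from E to U and testing each for blocking by {M, X}:
Path 1: E → X → U
  X is a chain here and X is conditioned on, so the path is blocked at X.
Path 2: E → R ← D → M ← U
  R is a collider here and neither R nor any of its descendants is conditioned on, so the collider stays closed — the path is blocked at R.
Path 3: E → R ← M ← U
  R is a collider here and neither R nor any of its descendants is conditioned on, so the collider stays closed — the path is blocked at R.
Path 4: E → R ← U
  R is a collider here and neither R nor any of its descendants is conditioned on, so the collider stays closed — the path is blocked at R.
All paths are blocked; E ⊥ U | {M, X} holds.

Yes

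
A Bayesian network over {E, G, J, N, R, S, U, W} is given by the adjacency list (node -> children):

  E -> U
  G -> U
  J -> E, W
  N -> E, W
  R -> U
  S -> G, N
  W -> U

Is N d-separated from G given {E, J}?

No

5 paths connect N and G; each must be blocked for d-separation to hold:
Path 1: N ← S → G
  S is a fork and S is not conditioned on — no node blocks this path, so it is active.
Path 2: N → E ← J → W → U ← G
  J is a fork here and J is conditioned on, so the path is blocked at J.
Path 3: N → E → U ← G
  E is a chain here and E is conditioned on, so the path is blocked at E.
Path 4: N → W ← J → E → U ← G
  W is a collider here and neither W nor any of its descendants is conditioned on, so the collider stays closed — the path is blocked at W.
Path 5: N → W → U ← G
  U is a collider here and neither U nor any of its descendants is conditioned on, so the collider stays closed — the path is blocked at U.
Because an active path exists, N and G are not d-separated.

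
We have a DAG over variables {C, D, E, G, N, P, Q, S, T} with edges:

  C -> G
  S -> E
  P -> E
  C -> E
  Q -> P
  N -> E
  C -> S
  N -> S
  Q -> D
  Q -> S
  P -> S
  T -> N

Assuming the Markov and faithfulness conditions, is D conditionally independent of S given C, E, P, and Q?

Yes

5 paths connect D and S; each must be blocked for d-separation to hold:
Path 1: D ← Q → P → S
  Q is a fork here and Q is conditioned on, so the path is blocked at Q.
Path 2: D ← Q → P → E ← N → S
  Q is a fork here and Q is conditioned on, so the path is blocked at Q.
Path 3: D ← Q → P → E ← C → S
  Q is a fork here and Q is conditioned on, so the path is blocked at Q.
Path 4: D ← Q → P → E ← S
  Q is a fork here and Q is conditioned on, so the path is blocked at Q.
Path 5: D ← Q → S
  Q is a fork here and Q is conditioned on, so the path is blocked at Q.
All paths are blocked; D ⊥ S | {C, E, P, Q} holds.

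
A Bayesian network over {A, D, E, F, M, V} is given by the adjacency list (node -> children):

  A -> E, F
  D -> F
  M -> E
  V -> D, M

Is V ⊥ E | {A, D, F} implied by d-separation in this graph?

No

Enumerating the 2 paths from V to E and testing each for blocking by {A, D, F}:
Path 1: V → D → F ← A → E
  D is a chain here and D is conditioned on, so the path is blocked at D.
Path 2: V → M → E
  M is a chain and M is not conditioned on — no node blocks this path, so it is active.
Since the path V → M → E is active, V and E are not d-separated given {A, D, F}.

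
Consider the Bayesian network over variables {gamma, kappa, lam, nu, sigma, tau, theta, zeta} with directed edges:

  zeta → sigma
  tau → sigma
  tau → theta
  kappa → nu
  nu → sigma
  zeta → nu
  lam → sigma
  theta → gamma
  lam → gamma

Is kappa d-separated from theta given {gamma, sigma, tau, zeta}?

4 paths connect kappa and theta; each must be blocked for d-separation to hold:
Path 1: kappa → nu ← zeta → sigma ← lam → gamma ← theta
  zeta is a fork here and zeta is conditioned on, so the path is blocked at zeta.
Path 2: kappa → nu ← zeta → sigma ← tau → theta
  zeta is a fork here and zeta is conditioned on, so the path is blocked at zeta.
Path 3: kappa → nu → sigma ← lam → gamma ← theta
  nu is a chain and nu is not conditioned on; sigma is a collider and sigma is conditioned on, which opens it; lam is a fork and lam is not conditioned on; gamma is a collider and gamma is conditioned on, which opens it — no node blocks this path, so it is active.
Path 4: kappa → nu → sigma ← tau → theta
  tau is a fork here and tau is conditioned on, so the path is blocked at tau.
Since the path kappa → nu → sigma ← lam → gamma ← theta is active, kappa and theta are not d-separated given {gamma, sigma, tau, zeta}.

No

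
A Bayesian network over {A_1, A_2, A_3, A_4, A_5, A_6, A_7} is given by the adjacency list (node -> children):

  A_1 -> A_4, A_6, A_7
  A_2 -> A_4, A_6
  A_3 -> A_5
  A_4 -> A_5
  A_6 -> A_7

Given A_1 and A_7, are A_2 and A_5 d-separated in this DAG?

3 paths connect A_2 and A_5; each must be blocked for d-separation to hold:
Path 1: A_2 → A_6 ← A_1 → A_4 → A_5
  A_1 is a fork here and A_1 is conditioned on, so the path is blocked at A_1.
Path 2: A_2 → A_6 → A_7 ← A_1 → A_4 → A_5
  A_1 is a fork here and A_1 is conditioned on, so the path is blocked at A_1.
Path 3: A_2 → A_4 → A_5
  A_4 is a chain and A_4 is not conditioned on — no node blocks this path, so it is active.
Since the path A_2 → A_4 → A_5 is active, A_2 and A_5 are not d-separated given {A_1, A_7}.

No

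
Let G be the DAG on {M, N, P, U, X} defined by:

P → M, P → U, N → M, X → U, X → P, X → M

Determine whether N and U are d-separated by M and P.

No — N and U are not d-separated given {M, P}.

There are 4 undirected paths between N and U; checking each against the conditioning set {M, P}:
Path 1: N → M ← X → U
  M is a collider and M is conditioned on, which opens it; X is a fork and X is not conditioned on — no node blocks this path, so it is active.
Path 2: N → M ← X → P → U
  P is a chain here and P is conditioned on, so the path is blocked at P.
Path 3: N → M ← P ← X → U
  P is a chain here and P is conditioned on, so the path is blocked at P.
Path 4: N → M ← P → U
  P is a fork here and P is conditioned on, so the path is blocked at P.
At least one path is unblocked, so d-separation fails.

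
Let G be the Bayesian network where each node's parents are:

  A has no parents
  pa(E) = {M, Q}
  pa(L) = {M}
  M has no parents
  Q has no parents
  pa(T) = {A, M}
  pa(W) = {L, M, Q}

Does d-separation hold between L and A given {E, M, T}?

Yes — L and A are d-separated given {E, M, T}.

There are 3 undirected paths between L and A; checking each against the conditioning set {E, M, T}:
Path 1: L ← M → T ← A
  M is a fork here and M is conditioned on, so the path is blocked at M.
Path 2: L → W ← M → T ← A
  W is a collider here and neither W nor any of its descendants is conditioned on, so the collider stays closed — the path is blocked at W.
Path 3: L → W ← Q → E ← M → T ← A
  W is a collider here and neither W nor any of its descendants is conditioned on, so the collider stays closed — the path is blocked at W.
Every path is blocked, so L and A are d-separated given {E, M, T}.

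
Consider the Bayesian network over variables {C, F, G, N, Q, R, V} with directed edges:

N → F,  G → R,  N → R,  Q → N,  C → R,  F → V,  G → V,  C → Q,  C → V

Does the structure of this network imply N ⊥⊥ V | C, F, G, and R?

We examine all 5 paths between N and V:
Path 1: N → F → V
  F is a chain here and F is conditioned on, so the path is blocked at F.
Path 2: N → R ← G → V
  G is a fork here and G is conditioned on, so the path is blocked at G.
Path 3: N → R ← C → V
  C is a fork here and C is conditioned on, so the path is blocked at C.
Path 4: N ← Q ← C → R ← G → V
  C is a fork here and C is conditioned on, so the path is blocked at C.
Path 5: N ← Q ← C → V
  C is a fork here and C is conditioned on, so the path is blocked at C.
Since every path is blocked, d-separation holds.

Yes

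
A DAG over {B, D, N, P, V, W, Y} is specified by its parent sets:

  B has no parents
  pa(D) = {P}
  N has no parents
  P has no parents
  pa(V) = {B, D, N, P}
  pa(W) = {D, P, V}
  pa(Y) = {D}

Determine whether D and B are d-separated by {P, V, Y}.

No — D and B are not d-separated given {P, V, Y}.

5 paths connect D and B; each must be blocked for d-separation to hold:
Path 1: D ← P → V ← B
  P is a fork here and P is conditioned on, so the path is blocked at P.
Path 2: D ← P → W ← V ← B
  P is a fork here and P is conditioned on, so the path is blocked at P.
Path 3: D → V ← B
  V is a collider and V is conditioned on, which opens it — no node blocks this path, so it is active.
Path 4: D → W ← P → V ← B
  W is a collider here and neither W nor any of its descendants is conditioned on, so the collider stays closed — the path is blocked at W.
Path 5: D → W ← V ← B
  W is a collider here and neither W nor any of its descendants is conditioned on, so the collider stays closed — the path is blocked at W.
At least one path is unblocked, so d-separation fails.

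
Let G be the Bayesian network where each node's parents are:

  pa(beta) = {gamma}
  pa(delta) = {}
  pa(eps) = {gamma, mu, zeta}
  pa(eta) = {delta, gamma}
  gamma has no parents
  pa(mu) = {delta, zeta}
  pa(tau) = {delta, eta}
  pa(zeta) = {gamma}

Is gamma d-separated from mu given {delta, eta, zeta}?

6 paths connect gamma and mu; each must be blocked for d-separation to hold:
Path 1: gamma → eta ← delta → mu
  delta is a fork here and delta is conditioned on, so the path is blocked at delta.
Path 2: gamma → eta → tau ← delta → mu
  eta is a chain here and eta is conditioned on, so the path is blocked at eta.
Path 3: gamma → zeta → mu
  zeta is a chain here and zeta is conditioned on, so the path is blocked at zeta.
Path 4: gamma → zeta → eps ← mu
  zeta is a chain here and zeta is conditioned on, so the path is blocked at zeta.
Path 5: gamma → eps ← mu
  eps is a collider here and neither eps nor any of its descendants is conditioned on, so the collider stays closed — the path is blocked at eps.
Path 6: gamma → eps ← zeta → mu
  eps is a collider here and neither eps nor any of its descendants is conditioned on, so the collider stays closed — the path is blocked at eps.
Since every path is blocked, d-separation holds.

Yes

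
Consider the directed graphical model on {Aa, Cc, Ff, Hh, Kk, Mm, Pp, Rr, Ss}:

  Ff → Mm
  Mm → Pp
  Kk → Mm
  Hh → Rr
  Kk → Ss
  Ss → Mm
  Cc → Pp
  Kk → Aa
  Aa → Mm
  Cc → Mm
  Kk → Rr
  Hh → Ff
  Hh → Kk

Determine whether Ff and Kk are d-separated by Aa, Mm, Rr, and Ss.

No

Enumerating the 5 paths from Ff to Kk and testing each for blocking by {Aa, Mm, Rr, Ss}:
  1. Ff → Mm ← Kk — Mm:collider[open] ⇒ active
  2. Ff → Mm ← Ss ← Kk — Mm:collider[open]; Ss:chain[blocks] ⇒ blocked
  3. Ff → Mm ← Aa ← Kk — Mm:collider[open]; Aa:chain[blocks] ⇒ blocked
  4. Ff ← Hh → Kk — Hh:fork[open] ⇒ active
  5. Ff ← Hh → Rr ← Kk — Hh:fork[open]; Rr:collider[open] ⇒ active
Because an active path exists, Ff and Kk are not d-separated.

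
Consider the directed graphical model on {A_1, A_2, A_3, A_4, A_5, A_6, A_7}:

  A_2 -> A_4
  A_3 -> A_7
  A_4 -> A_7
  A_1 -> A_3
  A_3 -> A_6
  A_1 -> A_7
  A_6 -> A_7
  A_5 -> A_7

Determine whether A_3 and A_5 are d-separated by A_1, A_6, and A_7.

No

3 paths connect A_3 and A_5; each must be blocked for d-separation to hold:
  1. A_3 → A_7 ← A_5 — A_7:collider[open] ⇒ active
  2. A_3 ← A_1 → A_7 ← A_5 — A_1:fork[blocks]; A_7:collider[open] ⇒ blocked
  3. A_3 → A_6 → A_7 ← A_5 — A_6:chain[blocks]; A_7:collider[open] ⇒ blocked
Because an active path exists, A_3 and A_5 are not d-separated.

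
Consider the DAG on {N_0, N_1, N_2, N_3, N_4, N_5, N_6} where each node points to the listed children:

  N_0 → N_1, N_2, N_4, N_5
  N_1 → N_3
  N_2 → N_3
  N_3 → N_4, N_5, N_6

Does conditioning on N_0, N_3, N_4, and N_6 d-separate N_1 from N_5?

Yes — N_1 and N_5 are d-separated given {N_0, N_3, N_4, N_6}.

There are 6 undirected paths between N_1 and N_5; checking each against the conditioning set {N_0, N_3, N_4, N_6}:
Path 1: N_1 ← N_0 → N_4 ← N_3 → N_5
  N_0 is a fork here and N_0 is conditioned on, so the path is blocked at N_0.
Path 2: N_1 ← N_0 → N_5
  N_0 is a fork here and N_0 is conditioned on, so the path is blocked at N_0.
Path 3: N_1 ← N_0 → N_2 → N_3 → N_5
  N_0 is a fork here and N_0 is conditioned on, so the path is blocked at N_0.
Path 4: N_1 → N_3 → N_4 ← N_0 → N_5
  N_3 is a chain here and N_3 is conditioned on, so the path is blocked at N_3.
Path 5: N_1 → N_3 → N_5
  N_3 is a chain here and N_3 is conditioned on, so the path is blocked at N_3.
Path 6: N_1 → N_3 ← N_2 ← N_0 → N_5
  N_0 is a fork here and N_0 is conditioned on, so the path is blocked at N_0.
Since every path is blocked, d-separation holds.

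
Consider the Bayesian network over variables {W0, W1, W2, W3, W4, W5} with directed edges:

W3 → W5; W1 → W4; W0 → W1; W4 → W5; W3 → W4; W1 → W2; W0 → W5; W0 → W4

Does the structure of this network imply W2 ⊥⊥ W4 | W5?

Enumerating the 4 paths from W2 to W4 and testing each for blocking by {W5}:
  1. W2 ← W1 → W4 — W1:fork[open] ⇒ active
  2. W2 ← W1 ← W0 → W4 — W1:chain[open]; W0:fork[open] ⇒ active
  3. W2 ← W1 ← W0 → W5 ← W4 — W1:chain[open]; W0:fork[open]; W5:collider[open] ⇒ active
  4. W2 ← W1 ← W0 → W5 ← W3 → W4 — W1:chain[open]; W0:fork[open]; W5:collider[open]; W3:fork[open] ⇒ active
Because an active path exists, W2 and W4 are not d-separated.

No — W2 and W4 are not d-separated given {W5}.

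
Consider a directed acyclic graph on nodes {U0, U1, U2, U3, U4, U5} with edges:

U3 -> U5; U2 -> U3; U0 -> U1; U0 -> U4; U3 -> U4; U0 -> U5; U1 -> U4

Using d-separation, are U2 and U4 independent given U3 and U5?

We examine all 3 paths between U2 and U4:
  1. U2 → U3 → U5 ← U0 → U4 — U3:chain[blocks]; U5:collider[open]; U0:fork[open] ⇒ blocked
  2. U2 → U3 → U5 ← U0 → U1 → U4 — U3:chain[blocks]; U5:collider[open]; U0:fork[open]; U1:chain[open] ⇒ blocked
  3. U2 → U3 → U4 — U3:chain[blocks] ⇒ blocked
All paths are blocked; U2 ⊥ U4 | {U3, U5} holds.

Yes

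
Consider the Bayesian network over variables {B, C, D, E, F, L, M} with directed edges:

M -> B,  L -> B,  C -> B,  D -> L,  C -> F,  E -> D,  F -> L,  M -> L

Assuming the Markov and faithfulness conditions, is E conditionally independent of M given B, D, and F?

We examine all 3 paths between E and M:
  1. E → D → L ← F ← C → B ← M — D:chain[blocks]; L:collider[open]; F:chain[blocks]; C:fork[open]; B:collider[open] ⇒ blocked
  2. E → D → L → B ← M — D:chain[blocks]; L:chain[open]; B:collider[open] ⇒ blocked
  3. E → D → L ← M — D:chain[blocks]; L:collider[open] ⇒ blocked
All paths are blocked; E ⊥ M | {B, D, F} holds.

Yes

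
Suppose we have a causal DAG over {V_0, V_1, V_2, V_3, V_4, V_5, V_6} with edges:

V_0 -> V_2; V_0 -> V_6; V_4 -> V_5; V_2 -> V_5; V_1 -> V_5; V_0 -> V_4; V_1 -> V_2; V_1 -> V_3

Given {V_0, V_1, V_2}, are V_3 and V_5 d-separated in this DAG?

Yes

We examine all 3 paths between V_3 and V_5:
Path 1: V_3 ← V_1 → V_2 → V_5
  V_1 is a fork here and V_1 is conditioned on, so the path is blocked at V_1.
Path 2: V_3 ← V_1 → V_2 ← V_0 → V_4 → V_5
  V_1 is a fork here and V_1 is conditioned on, so the path is blocked at V_1.
Path 3: V_3 ← V_1 → V_5
  V_1 is a fork here and V_1 is conditioned on, so the path is blocked at V_1.
Every path is blocked, so V_3 and V_5 are d-separated given {V_0, V_1, V_2}.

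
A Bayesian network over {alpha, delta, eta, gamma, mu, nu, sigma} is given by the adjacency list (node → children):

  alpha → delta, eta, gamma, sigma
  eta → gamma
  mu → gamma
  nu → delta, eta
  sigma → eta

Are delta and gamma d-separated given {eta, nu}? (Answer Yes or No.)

No

We examine all 6 paths between delta and gamma:
Path 1: delta ← alpha → gamma
  alpha is a fork and alpha is not conditioned on — no node blocks this path, so it is active.
Path 2: delta ← alpha → sigma → eta → gamma
  eta is a chain here and eta is conditioned on, so the path is blocked at eta.
Path 3: delta ← alpha → eta → gamma
  eta is a chain here and eta is conditioned on, so the path is blocked at eta.
Path 4: delta ← nu → eta → gamma
  nu is a fork here and nu is conditioned on, so the path is blocked at nu.
Path 5: delta ← nu → eta ← sigma ← alpha → gamma
  nu is a fork here and nu is conditioned on, so the path is blocked at nu.
Path 6: delta ← nu → eta ← alpha → gamma
  nu is a fork here and nu is conditioned on, so the path is blocked at nu.
At least one path is unblocked, so d-separation fails.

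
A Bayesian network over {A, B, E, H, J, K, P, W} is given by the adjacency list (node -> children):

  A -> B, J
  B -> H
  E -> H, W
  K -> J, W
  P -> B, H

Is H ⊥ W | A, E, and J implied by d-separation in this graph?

Yes

There are 3 undirected paths between H and W; checking each against the conditioning set {A, E, J}:
  1. H ← E → W — E:fork[blocks] ⇒ blocked
  2. H ← P → B ← A → J ← K → W — P:fork[open]; B:collider[blocks]; A:fork[blocks]; J:collider[open]; K:fork[open] ⇒ blocked
  3. H ← B ← A → J ← K → W — B:chain[open]; A:fork[blocks]; J:collider[open]; K:fork[open] ⇒ blocked
Since every path is blocked, d-separation holds.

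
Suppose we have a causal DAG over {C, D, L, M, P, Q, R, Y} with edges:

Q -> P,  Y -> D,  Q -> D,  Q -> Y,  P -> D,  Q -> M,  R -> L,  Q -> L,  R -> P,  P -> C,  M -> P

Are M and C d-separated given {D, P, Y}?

Yes — M and C are d-separated given {D, P, Y}.

There are 5 undirected paths between M and C; checking each against the conditioning set {D, P, Y}:
  1. M ← Q → D ← P → C — Q:fork[open]; D:collider[open]; P:fork[blocks] ⇒ blocked
  2. M ← Q → L ← R → P → C — Q:fork[open]; L:collider[blocks]; R:fork[open]; P:chain[blocks] ⇒ blocked
  3. M ← Q → P → C — Q:fork[open]; P:chain[blocks] ⇒ blocked
  4. M ← Q → Y → D ← P → C — Q:fork[open]; Y:chain[blocks]; D:collider[open]; P:fork[blocks] ⇒ blocked
  5. M → P → C — P:chain[blocks] ⇒ blocked
All paths are blocked; M ⊥ C | {D, P, Y} holds.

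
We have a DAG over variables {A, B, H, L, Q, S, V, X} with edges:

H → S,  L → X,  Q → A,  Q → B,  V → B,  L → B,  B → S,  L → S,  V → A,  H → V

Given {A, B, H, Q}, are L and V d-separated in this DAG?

Enumerating the 6 paths from L to V and testing each for blocking by {A, B, H, Q}:
  1. L → B ← V — B:collider[open] ⇒ active
  2. L → B → S ← H → V — B:chain[blocks]; S:collider[blocks]; H:fork[blocks] ⇒ blocked
  3. L → B ← Q → A ← V — B:collider[open]; Q:fork[blocks]; A:collider[open] ⇒ blocked
  4. L → S ← B ← V — S:collider[blocks]; B:chain[blocks] ⇒ blocked
  5. L → S ← B ← Q → A ← V — S:collider[blocks]; B:chain[blocks]; Q:fork[blocks]; A:collider[open] ⇒ blocked
  6. L → S ← H → V — S:collider[blocks]; H:fork[blocks] ⇒ blocked
At least one path is unblocked, so d-separation fails.

No — L and V are not d-separated given {A, B, H, Q}.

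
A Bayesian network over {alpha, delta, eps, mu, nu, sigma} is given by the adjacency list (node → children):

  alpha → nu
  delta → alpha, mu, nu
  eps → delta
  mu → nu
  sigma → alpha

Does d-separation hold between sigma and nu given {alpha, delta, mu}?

Enumerating the 3 paths from sigma to nu and testing each for blocking by {alpha, delta, mu}:
Path 1: sigma → alpha ← delta → mu → nu
  delta is a fork here and delta is conditioned on, so the path is blocked at delta.
Path 2: sigma → alpha ← delta → nu
  delta is a fork here and delta is conditioned on, so the path is blocked at delta.
Path 3: sigma → alpha → nu
  alpha is a chain here and alpha is conditioned on, so the path is blocked at alpha.
All paths are blocked; sigma ⊥ nu | {alpha, delta, mu} holds.

Yes — sigma and nu are d-separated given {alpha, delta, mu}.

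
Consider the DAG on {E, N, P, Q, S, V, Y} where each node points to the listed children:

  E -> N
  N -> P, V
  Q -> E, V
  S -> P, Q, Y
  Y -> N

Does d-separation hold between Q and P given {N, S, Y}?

Yes

6 paths connect Q and P; each must be blocked for d-separation to hold:
Path 1: Q ← S → Y → N → P
  S is a fork here and S is conditioned on, so the path is blocked at S.
Path 2: Q ← S → P
  S is a fork here and S is conditioned on, so the path is blocked at S.
Path 3: Q → V ← N ← Y ← S → P
  V is a collider here and neither V nor any of its descendants is conditioned on, so the collider stays closed — the path is blocked at V.
Path 4: Q → V ← N → P
  V is a collider here and neither V nor any of its descendants is conditioned on, so the collider stays closed — the path is blocked at V.
Path 5: Q → E → N ← Y ← S → P
  Y is a chain here and Y is conditioned on, so the path is blocked at Y.
Path 6: Q → E → N → P
  N is a chain here and N is conditioned on, so the path is blocked at N.
Every path is blocked, so Q and P are d-separated given {N, S, Y}.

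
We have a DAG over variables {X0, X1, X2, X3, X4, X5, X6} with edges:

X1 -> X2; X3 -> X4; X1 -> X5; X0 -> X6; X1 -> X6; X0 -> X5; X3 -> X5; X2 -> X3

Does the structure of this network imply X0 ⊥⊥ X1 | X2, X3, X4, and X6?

There are 3 undirected paths between X0 and X1; checking each against the conditioning set {X2, X3, X4, X6}:
Path 1: X0 → X6 ← X1
  X6 is a collider and X6 is conditioned on, which opens it — no node blocks this path, so it is active.
Path 2: X0 → X5 ← X3 ← X2 ← X1
  X5 is a collider here and neither X5 nor any of its descendants is conditioned on, so the collider stays closed — the path is blocked at X5.
Path 3: X0 → X5 ← X1
  X5 is a collider here and neither X5 nor any of its descendants is conditioned on, so the collider stays closed — the path is blocked at X5.
At least one path is unblocked, so d-separation fails.

No — X0 and X1 are not d-separated given {X2, X3, X4, X6}.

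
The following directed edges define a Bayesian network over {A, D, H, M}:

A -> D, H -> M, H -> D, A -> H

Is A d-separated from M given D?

2 paths connect A and M; each must be blocked for d-separation to hold:
  1. A → D ← H → M — D:collider[open]; H:fork[open] ⇒ active
  2. A → H → M — H:chain[open] ⇒ active
Because an active path exists, A and M are not d-separated.

No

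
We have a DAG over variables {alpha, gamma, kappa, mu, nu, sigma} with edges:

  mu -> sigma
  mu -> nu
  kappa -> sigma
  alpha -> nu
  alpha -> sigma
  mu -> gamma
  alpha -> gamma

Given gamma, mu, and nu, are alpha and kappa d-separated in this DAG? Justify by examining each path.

3 paths connect alpha and kappa; each must be blocked for d-separation to hold:
Path 1: alpha → sigma ← kappa
  sigma is a collider here and neither sigma nor any of its descendants is conditioned on, so the collider stays closed — the path is blocked at sigma.
Path 2: alpha → nu ← mu → sigma ← kappa
  mu is a fork here and mu is conditioned on, so the path is blocked at mu.
Path 3: alpha → gamma ← mu → sigma ← kappa
  mu is a fork here and mu is conditioned on, so the path is blocked at mu.
Since every path is blocked, d-separation holds.

Yes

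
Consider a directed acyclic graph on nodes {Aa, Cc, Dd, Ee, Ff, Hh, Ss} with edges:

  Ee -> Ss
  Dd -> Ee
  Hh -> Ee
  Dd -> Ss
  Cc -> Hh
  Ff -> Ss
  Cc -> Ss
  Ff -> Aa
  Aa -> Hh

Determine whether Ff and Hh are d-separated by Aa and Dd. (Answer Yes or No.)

Yes

Enumerating the 4 paths from Ff to Hh and testing each for blocking by {Aa, Dd}:
Path 1: Ff → Ss ← Ee ← Hh
  Ss is a collider here and neither Ss nor any of its descendants is conditioned on, so the collider stays closed — the path is blocked at Ss.
Path 2: Ff → Ss ← Dd → Ee ← Hh
  Ss is a collider here and neither Ss nor any of its descendants is conditioned on, so the collider stays closed — the path is blocked at Ss.
Path 3: Ff → Ss ← Cc → Hh
  Ss is a collider here and neither Ss nor any of its descendants is conditioned on, so the collider stays closed — the path is blocked at Ss.
Path 4: Ff → Aa → Hh
  Aa is a chain here and Aa is conditioned on, so the path is blocked at Aa.
Since every path is blocked, d-separation holds.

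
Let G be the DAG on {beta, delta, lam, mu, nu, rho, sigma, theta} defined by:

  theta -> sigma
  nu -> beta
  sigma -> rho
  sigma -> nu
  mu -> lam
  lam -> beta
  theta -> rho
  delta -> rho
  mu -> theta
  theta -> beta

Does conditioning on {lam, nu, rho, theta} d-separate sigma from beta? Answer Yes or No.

Yes

Enumerating the 5 paths from sigma to beta and testing each for blocking by {lam, nu, rho, theta}:
Path 1: sigma ← theta ← mu → lam → beta
  theta is a chain here and theta is conditioned on, so the path is blocked at theta.
Path 2: sigma ← theta → beta
  theta is a fork here and theta is conditioned on, so the path is blocked at theta.
Path 3: sigma → rho ← theta ← mu → lam → beta
  theta is a chain here and theta is conditioned on, so the path is blocked at theta.
Path 4: sigma → rho ← theta → beta
  theta is a fork here and theta is conditioned on, so the path is blocked at theta.
Path 5: sigma → nu → beta
  nu is a chain here and nu is conditioned on, so the path is blocked at nu.
Every path is blocked, so sigma and beta are d-separated given {lam, nu, rho, theta}.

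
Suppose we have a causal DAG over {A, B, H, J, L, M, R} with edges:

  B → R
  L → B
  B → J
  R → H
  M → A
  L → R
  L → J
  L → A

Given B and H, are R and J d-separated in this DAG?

No

There are 4 undirected paths between R and J; checking each against the conditioning set {B, H}:
Path 1: R ← L → B → J
  B is a chain here and B is conditioned on, so the path is blocked at B.
Path 2: R ← L → J
  L is a fork and L is not conditioned on — no node blocks this path, so it is active.
Path 3: R ← B ← L → J
  B is a chain here and B is conditioned on, so the path is blocked at B.
Path 4: R ← B → J
  B is a fork here and B is conditioned on, so the path is blocked at B.
At least one path is unblocked, so d-separation fails.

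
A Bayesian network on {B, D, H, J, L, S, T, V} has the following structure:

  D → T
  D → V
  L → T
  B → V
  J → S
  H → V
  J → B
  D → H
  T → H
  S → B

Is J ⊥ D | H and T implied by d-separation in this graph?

Yes

6 paths connect J and D; each must be blocked for d-separation to hold:
Path 1: J → S → B → V ← D
  V is a collider here and neither V nor any of its descendants is conditioned on, so the collider stays closed — the path is blocked at V.
Path 2: J → S → B → V ← H ← D
  V is a collider here and neither V nor any of its descendants is conditioned on, so the collider stays closed — the path is blocked at V.
Path 3: J → S → B → V ← H ← T ← D
  V is a collider here and neither V nor any of its descendants is conditioned on, so the collider stays closed — the path is blocked at V.
Path 4: J → B → V ← D
  V is a collider here and neither V nor any of its descendants is conditioned on, so the collider stays closed — the path is blocked at V.
Path 5: J → B → V ← H ← D
  V is a collider here and neither V nor any of its descendants is conditioned on, so the collider stays closed — the path is blocked at V.
Path 6: J → B → V ← H ← T ← D
  V is a collider here and neither V nor any of its descendants is conditioned on, so the collider stays closed — the path is blocked at V.
Every path is blocked, so J and D are d-separated given {H, T}.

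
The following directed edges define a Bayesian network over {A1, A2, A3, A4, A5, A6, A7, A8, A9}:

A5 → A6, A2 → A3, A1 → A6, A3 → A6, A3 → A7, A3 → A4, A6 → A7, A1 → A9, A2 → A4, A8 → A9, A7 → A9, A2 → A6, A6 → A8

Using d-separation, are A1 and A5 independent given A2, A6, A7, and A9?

Enumerating the 6 paths from A1 to A5 and testing each for blocking by {A2, A6, A7, A9}:
Path 1: A1 → A6 ← A5
  A6 is a collider and A6 is conditioned on, which opens it — no node blocks this path, so it is active.
Path 2: A1 → A9 ← A8 ← A6 ← A5
  A6 is a chain here and A6 is conditioned on, so the path is blocked at A6.
Path 3: A1 → A9 ← A7 ← A3 → A4 ← A2 → A6 ← A5
  A7 is a chain here and A7 is conditioned on, so the path is blocked at A7.
Path 4: A1 → A9 ← A7 ← A3 ← A2 → A6 ← A5
  A7 is a chain here and A7 is conditioned on, so the path is blocked at A7.
Path 5: A1 → A9 ← A7 ← A3 → A6 ← A5
  A7 is a chain here and A7 is conditioned on, so the path is blocked at A7.
Path 6: A1 → A9 ← A7 ← A6 ← A5
  A7 is a chain here and A7 is conditioned on, so the path is blocked at A7.
Since the path A1 → A6 ← A5 is active, A1 and A5 are not d-separated given {A2, A6, A7, A9}.

No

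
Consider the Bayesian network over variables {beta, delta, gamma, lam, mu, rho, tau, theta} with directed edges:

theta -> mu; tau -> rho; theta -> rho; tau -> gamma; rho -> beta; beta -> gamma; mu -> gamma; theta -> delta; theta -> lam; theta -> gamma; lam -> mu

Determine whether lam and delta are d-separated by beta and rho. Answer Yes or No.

Enumerating the 5 paths from lam to delta and testing each for blocking by {beta, rho}:
Path 1: lam → mu → gamma ← tau → rho ← theta → delta
  gamma is a collider here and neither gamma nor any of its descendants is conditioned on, so the collider stays closed — the path is blocked at gamma.
Path 2: lam → mu → gamma ← theta → delta
  gamma is a collider here and neither gamma nor any of its descendants is conditioned on, so the collider stays closed — the path is blocked at gamma.
Path 3: lam → mu → gamma ← beta ← rho ← theta → delta
  gamma is a collider here and neither gamma nor any of its descendants is conditioned on, so the collider stays closed — the path is blocked at gamma.
Path 4: lam → mu ← theta → delta
  mu is a collider here and neither mu nor any of its descendants is conditioned on, so the collider stays closed — the path is blocked at mu.
Path 5: lam ← theta → delta
  theta is a fork and theta is not conditioned on — no node blocks this path, so it is active.
Since the path lam ← theta → delta is active, lam and delta are not d-separated given {beta, rho}.

No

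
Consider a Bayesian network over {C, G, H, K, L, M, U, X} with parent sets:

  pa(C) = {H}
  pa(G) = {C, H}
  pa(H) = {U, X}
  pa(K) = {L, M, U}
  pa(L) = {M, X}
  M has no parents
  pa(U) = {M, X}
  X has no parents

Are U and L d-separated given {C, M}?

No — U and L are not d-separated given {C, M}.

We examine all 6 paths between U and L:
Path 1: U → K ← L
  K is a collider here and neither K nor any of its descendants is conditioned on, so the collider stays closed — the path is blocked at K.
Path 2: U → K ← M → L
  K is a collider here and neither K nor any of its descendants is conditioned on, so the collider stays closed — the path is blocked at K.
Path 3: U ← X → L
  X is a fork and X is not conditioned on — no node blocks this path, so it is active.
Path 4: U → H ← X → L
  H is a collider and its descendant C is conditioned on, which opens it; X is a fork and X is not conditioned on — no node blocks this path, so it is active.
Path 5: U ← M → K ← L
  M is a fork here and M is conditioned on, so the path is blocked at M.
Path 6: U ← M → L
  M is a fork here and M is conditioned on, so the path is blocked at M.
Since the path U ← X → L is active, U and L are not d-separated given {C, M}.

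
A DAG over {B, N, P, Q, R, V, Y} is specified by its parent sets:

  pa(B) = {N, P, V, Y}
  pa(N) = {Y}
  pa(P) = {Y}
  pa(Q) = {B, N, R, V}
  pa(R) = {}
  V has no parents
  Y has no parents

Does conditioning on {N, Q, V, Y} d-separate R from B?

No

We examine all 5 paths between R and B:
  1. R → Q ← V → B — Q:collider[open]; V:fork[blocks] ⇒ blocked
  2. R → Q ← N ← Y → P → B — Q:collider[open]; N:chain[blocks]; Y:fork[blocks]; P:chain[open] ⇒ blocked
  3. R → Q ← N ← Y → B — Q:collider[open]; N:chain[blocks]; Y:fork[blocks] ⇒ blocked
  4. R → Q ← N → B — Q:collider[open]; N:fork[blocks] ⇒ blocked
  5. R → Q ← B — Q:collider[open] ⇒ active
Because an active path exists, R and B are not d-separated.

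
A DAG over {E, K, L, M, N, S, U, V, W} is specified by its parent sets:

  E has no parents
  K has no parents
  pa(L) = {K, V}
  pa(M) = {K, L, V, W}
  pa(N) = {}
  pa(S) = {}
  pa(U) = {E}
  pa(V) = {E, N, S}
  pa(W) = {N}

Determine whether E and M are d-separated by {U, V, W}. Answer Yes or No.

Yes

Enumerating the 4 paths from E to M and testing each for blocking by {U, V, W}:
Path 1: E → V ← N → W → M
  W is a chain here and W is conditioned on, so the path is blocked at W.
Path 2: E → V → M
  V is a chain here and V is conditioned on, so the path is blocked at V.
Path 3: E → V → L → M
  V is a chain here and V is conditioned on, so the path is blocked at V.
Path 4: E → V → L ← K → M
  V is a chain here and V is conditioned on, so the path is blocked at V.
Every path is blocked, so E and M are d-separated given {U, V, W}.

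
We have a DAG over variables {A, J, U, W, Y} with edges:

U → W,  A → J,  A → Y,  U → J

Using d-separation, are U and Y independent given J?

No

The only undirected path from U to Y is:
Path 1: U → J ← A → Y
  J is a collider and J is conditioned on, which opens it; A is a fork and A is not conditioned on — no node blocks this path, so it is active.
Since the path U → J ← A → Y is active, U and Y are not d-separated given {J}.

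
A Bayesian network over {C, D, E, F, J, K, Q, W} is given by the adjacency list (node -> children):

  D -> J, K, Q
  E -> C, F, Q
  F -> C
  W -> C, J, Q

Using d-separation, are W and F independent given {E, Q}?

Yes

Enumerating the 6 paths from W to F and testing each for blocking by {E, Q}:
Path 1: W → Q ← E → C ← F
  E is a fork here and E is conditioned on, so the path is blocked at E.
Path 2: W → Q ← E → F
  E is a fork here and E is conditioned on, so the path is blocked at E.
Path 3: W → J ← D → Q ← E → C ← F
  J is a collider here and neither J nor any of its descendants is conditioned on, so the collider stays closed — the path is blocked at J.
Path 4: W → J ← D → Q ← E → F
  J is a collider here and neither J nor any of its descendants is conditioned on, so the collider stays closed — the path is blocked at J.
Path 5: W → C ← E → F
  C is a collider here and neither C nor any of its descendants is conditioned on, so the collider stays closed — the path is blocked at C.
Path 6: W → C ← F
  C is a collider here and neither C nor any of its descendants is conditioned on, so the collider stays closed — the path is blocked at C.
Since every path is blocked, d-separation holds.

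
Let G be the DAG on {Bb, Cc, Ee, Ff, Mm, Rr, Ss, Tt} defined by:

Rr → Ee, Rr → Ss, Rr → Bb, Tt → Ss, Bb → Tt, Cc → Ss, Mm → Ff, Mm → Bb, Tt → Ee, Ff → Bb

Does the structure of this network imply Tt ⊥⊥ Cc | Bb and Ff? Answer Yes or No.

Yes

Enumerating the 3 paths from Tt to Cc and testing each for blocking by {Bb, Ff}:
  1. Tt ← Bb ← Rr → Ss ← Cc — Bb:chain[blocks]; Rr:fork[open]; Ss:collider[blocks] ⇒ blocked
  2. Tt → Ss ← Cc — Ss:collider[blocks] ⇒ blocked
  3. Tt → Ee ← Rr → Ss ← Cc — Ee:collider[blocks]; Rr:fork[open]; Ss:collider[blocks] ⇒ blocked
Since every path is blocked, d-separation holds.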